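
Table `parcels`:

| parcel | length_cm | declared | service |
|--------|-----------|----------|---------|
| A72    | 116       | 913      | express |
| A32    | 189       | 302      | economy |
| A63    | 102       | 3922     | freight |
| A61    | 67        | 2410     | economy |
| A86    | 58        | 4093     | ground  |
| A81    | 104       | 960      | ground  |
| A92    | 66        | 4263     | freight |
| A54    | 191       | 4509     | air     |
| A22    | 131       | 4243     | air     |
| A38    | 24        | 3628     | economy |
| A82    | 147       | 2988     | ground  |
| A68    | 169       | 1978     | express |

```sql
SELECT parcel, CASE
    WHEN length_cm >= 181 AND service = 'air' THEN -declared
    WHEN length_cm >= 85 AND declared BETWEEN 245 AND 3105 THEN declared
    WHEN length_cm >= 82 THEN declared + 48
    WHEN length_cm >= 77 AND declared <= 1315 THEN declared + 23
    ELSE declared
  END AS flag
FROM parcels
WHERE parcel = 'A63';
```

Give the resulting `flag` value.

parcel = A63: length_cm=102, declared=3922, service=freight.
length_cm >= 181 AND service = 'air' → false
length_cm >= 85 AND declared BETWEEN 245 AND 3105 → false
length_cm >= 82 → true → 3970

3970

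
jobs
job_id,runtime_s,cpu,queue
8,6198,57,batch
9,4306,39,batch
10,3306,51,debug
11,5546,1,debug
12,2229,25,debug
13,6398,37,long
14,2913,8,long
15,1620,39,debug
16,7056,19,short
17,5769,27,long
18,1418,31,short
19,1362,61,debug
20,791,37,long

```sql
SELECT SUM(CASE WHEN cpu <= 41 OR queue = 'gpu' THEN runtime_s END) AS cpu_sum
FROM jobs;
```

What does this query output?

38046

job_id=8: ✗
job_id=9: ✓ → 4306
job_id=10: ✗
job_id=11: ✓ → 5546
job_id=12: ✓ → 2229
job_id=13: ✓ → 6398
job_id=14: ✓ → 2913
job_id=15: ✓ → 1620
job_id=16: ✓ → 7056
job_id=17: ✓ → 5769
job_id=18: ✓ → 1418
job_id=19: ✗
job_id=20: ✓ → 791
cpu_sum = 4306 + 5546 + 2229 + 6398 + 2913 + 1620 + 7056 + 5769 + 1418 + 791 = 38046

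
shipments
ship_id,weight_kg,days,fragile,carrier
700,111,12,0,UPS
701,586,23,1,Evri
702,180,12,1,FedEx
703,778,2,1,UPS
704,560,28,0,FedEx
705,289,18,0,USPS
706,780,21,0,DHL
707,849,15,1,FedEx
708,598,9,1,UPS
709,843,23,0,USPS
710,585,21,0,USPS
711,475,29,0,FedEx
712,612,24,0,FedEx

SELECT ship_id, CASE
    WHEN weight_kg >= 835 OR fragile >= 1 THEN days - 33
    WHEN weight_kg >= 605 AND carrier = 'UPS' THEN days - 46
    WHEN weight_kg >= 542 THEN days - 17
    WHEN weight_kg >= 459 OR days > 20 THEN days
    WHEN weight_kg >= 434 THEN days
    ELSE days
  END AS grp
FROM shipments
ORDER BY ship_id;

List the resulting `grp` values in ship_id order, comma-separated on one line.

12, -10, -21, -31, 11, 18, 4, -18, -24, -10, 4, 29, 7

ship_id=700: ELSE → 12
ship_id=701: weight_kg >= 835 OR fragile >= 1 → -10
ship_id=702: weight_kg >= 835 OR fragile >= 1 → -21
ship_id=703: weight_kg >= 835 OR fragile >= 1 → -31
ship_id=704: weight_kg >= 542 → 11
ship_id=705: ELSE → 18
ship_id=706: weight_kg >= 542 → 4
ship_id=707: weight_kg >= 835 OR fragile >= 1 → -18
ship_id=708: weight_kg >= 835 OR fragile >= 1 → -24
ship_id=709: weight_kg >= 835 OR fragile >= 1 → -10
ship_id=710: weight_kg >= 542 → 4
ship_id=711: weight_kg >= 459 OR days > 20 → 29
ship_id=712: weight_kg >= 542 → 7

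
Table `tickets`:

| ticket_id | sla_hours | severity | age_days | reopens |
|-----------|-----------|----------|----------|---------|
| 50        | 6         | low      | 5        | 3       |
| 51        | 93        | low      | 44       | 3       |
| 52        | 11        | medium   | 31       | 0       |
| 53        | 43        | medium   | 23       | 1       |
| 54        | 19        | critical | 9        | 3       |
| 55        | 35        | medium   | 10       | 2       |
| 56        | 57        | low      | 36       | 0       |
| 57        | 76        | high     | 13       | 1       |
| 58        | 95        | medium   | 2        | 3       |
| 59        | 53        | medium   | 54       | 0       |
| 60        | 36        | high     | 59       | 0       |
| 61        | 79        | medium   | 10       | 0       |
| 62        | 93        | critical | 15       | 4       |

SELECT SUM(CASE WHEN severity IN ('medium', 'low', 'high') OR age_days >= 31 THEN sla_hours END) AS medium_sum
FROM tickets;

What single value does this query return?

ticket_id=50: ✓ → 6
ticket_id=51: ✓ → 93
ticket_id=52: ✓ → 11
ticket_id=53: ✓ → 43
ticket_id=54: ✗
ticket_id=55: ✓ → 35
ticket_id=56: ✓ → 57
ticket_id=57: ✓ → 76
ticket_id=58: ✓ → 95
ticket_id=59: ✓ → 53
ticket_id=60: ✓ → 36
ticket_id=61: ✓ → 79
ticket_id=62: ✗
medium_sum = 6 + 93 + 11 + 43 + 35 + 57 + 76 + 95 + 53 + 36 + 79 = 584

584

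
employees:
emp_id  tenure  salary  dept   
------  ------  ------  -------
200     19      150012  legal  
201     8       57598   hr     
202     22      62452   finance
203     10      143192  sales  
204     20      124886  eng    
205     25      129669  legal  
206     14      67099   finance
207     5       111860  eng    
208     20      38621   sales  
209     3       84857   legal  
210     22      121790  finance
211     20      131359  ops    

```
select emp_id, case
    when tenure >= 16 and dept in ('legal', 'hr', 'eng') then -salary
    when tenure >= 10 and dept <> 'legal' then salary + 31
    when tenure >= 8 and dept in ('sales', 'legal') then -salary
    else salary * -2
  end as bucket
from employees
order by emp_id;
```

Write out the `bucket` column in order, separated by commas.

emp_id=200: tenure >= 16 and dept in ('legal', 'hr', 'eng') → -150012
emp_id=201: ELSE → -115196
emp_id=202: tenure >= 10 and dept <> 'legal' → 62483
emp_id=203: tenure >= 10 and dept <> 'legal' → 143223
emp_id=204: tenure >= 16 and dept in ('legal', 'hr', 'eng') → -124886
emp_id=205: tenure >= 16 and dept in ('legal', 'hr', 'eng') → -129669
emp_id=206: tenure >= 10 and dept <> 'legal' → 67130
emp_id=207: ELSE → -223720
emp_id=208: tenure >= 10 and dept <> 'legal' → 38652
emp_id=209: ELSE → -169714
emp_id=210: tenure >= 10 and dept <> 'legal' → 121821
emp_id=211: tenure >= 10 and dept <> 'legal' → 131390

-150012, -115196, 62483, 143223, -124886, -129669, 67130, -223720, 38652, -169714, 121821, 131390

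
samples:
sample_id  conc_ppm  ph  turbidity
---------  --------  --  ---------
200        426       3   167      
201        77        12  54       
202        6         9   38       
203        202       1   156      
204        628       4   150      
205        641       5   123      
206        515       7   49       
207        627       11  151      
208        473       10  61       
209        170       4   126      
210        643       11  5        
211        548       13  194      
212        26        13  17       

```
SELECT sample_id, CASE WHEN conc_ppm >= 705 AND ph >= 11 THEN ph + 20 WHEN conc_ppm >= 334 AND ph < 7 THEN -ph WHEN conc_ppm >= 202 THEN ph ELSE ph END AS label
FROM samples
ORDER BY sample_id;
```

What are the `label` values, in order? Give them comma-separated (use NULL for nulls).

sample_id=200: conc_ppm >= 334 AND ph < 7 → -3
sample_id=201: ELSE → 12
sample_id=202: ELSE → 9
sample_id=203: conc_ppm >= 202 → 1
sample_id=204: conc_ppm >= 334 AND ph < 7 → -4
sample_id=205: conc_ppm >= 334 AND ph < 7 → -5
sample_id=206: conc_ppm >= 202 → 7
sample_id=207: conc_ppm >= 202 → 11
sample_id=208: conc_ppm >= 202 → 10
sample_id=209: ELSE → 4
sample_id=210: conc_ppm >= 202 → 11
sample_id=211: conc_ppm >= 202 → 13
sample_id=212: ELSE → 13

-3, 12, 9, 1, -4, -5, 7, 11, 10, 4, 11, 13, 13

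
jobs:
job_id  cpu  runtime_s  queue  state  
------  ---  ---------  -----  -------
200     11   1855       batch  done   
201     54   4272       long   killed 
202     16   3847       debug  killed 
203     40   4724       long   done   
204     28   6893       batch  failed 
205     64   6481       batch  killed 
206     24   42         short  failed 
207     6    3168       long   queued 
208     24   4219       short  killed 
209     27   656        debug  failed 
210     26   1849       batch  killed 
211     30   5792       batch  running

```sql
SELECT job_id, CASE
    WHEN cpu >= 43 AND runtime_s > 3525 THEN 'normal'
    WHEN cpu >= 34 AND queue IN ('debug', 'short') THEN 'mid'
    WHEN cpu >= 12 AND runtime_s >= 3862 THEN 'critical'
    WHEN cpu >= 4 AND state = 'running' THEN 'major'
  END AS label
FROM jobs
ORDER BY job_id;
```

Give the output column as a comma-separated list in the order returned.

NULL, normal, NULL, critical, critical, normal, NULL, NULL, critical, NULL, NULL, critical

job_id=200: (no match → NULL) → NULL
job_id=201: cpu >= 43 AND runtime_s > 3525 → normal
job_id=202: (no match → NULL) → NULL
job_id=203: cpu >= 12 AND runtime_s >= 3862 → critical
job_id=204: cpu >= 12 AND runtime_s >= 3862 → critical
job_id=205: cpu >= 43 AND runtime_s > 3525 → normal
job_id=206: (no match → NULL) → NULL
job_id=207: (no match → NULL) → NULL
job_id=208: cpu >= 12 AND runtime_s >= 3862 → critical
job_id=209: (no match → NULL) → NULL
job_id=210: (no match → NULL) → NULL
job_id=211: cpu >= 12 AND runtime_s >= 3862 → critical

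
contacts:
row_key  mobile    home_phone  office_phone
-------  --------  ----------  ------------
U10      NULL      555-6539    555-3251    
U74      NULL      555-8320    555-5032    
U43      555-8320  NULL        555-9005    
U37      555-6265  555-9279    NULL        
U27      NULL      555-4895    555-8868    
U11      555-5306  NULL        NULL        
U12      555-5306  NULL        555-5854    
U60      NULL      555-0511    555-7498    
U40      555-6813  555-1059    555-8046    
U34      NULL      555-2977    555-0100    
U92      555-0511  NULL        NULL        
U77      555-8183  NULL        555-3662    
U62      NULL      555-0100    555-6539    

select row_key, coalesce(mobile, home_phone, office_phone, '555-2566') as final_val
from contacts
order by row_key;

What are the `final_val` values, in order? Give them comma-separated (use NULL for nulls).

555-6539, 555-5306, 555-5306, 555-4895, 555-2977, 555-6265, 555-6813, 555-8320, 555-0511, 555-0100, 555-8320, 555-8183, 555-0511

row_key=U10: mobile=NULL, home_phone=555-6539 → 555-6539
row_key=U11: mobile=555-5306 → 555-5306
row_key=U12: mobile=555-5306 → 555-5306
row_key=U27: mobile=NULL, home_phone=555-4895 → 555-4895
row_key=U34: mobile=NULL, home_phone=555-2977 → 555-2977
row_key=U37: mobile=555-6265 → 555-6265
row_key=U40: mobile=555-6813 → 555-6813
row_key=U43: mobile=555-8320 → 555-8320
row_key=U60: mobile=NULL, home_phone=555-0511 → 555-0511
row_key=U62: mobile=NULL, home_phone=555-0100 → 555-0100
row_key=U74: mobile=NULL, home_phone=555-8320 → 555-8320
row_key=U77: mobile=555-8183 → 555-8183
row_key=U92: mobile=555-0511 → 555-0511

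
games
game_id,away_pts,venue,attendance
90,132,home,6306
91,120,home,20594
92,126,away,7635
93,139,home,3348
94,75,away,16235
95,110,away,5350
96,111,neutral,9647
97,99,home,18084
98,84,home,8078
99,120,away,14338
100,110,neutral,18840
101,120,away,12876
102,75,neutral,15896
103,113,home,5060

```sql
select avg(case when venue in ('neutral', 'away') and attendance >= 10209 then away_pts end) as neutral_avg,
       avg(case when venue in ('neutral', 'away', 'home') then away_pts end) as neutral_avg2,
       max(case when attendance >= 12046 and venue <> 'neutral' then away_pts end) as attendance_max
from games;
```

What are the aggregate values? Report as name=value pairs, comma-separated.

[neutral_avg: venue in ('neutral', 'away') and attendance >= 10209]
game_id=90: ✗
game_id=91: ✗
game_id=92: ✗
game_id=93: ✗
game_id=94: ✓ → 75
game_id=95: ✗
game_id=96: ✗
game_id=97: ✗
game_id=98: ✗
game_id=99: ✓ → 120
game_id=100: ✓ → 110
game_id=101: ✓ → 120
game_id=102: ✓ → 75
game_id=103: ✗
neutral_avg = (75 + 120 + 110 + 120 + 75) / 5 = 100
—
[neutral_avg2: venue in ('neutral', 'away', 'home')]
game_id=90: ✓ → 132
game_id=91: ✓ → 120
game_id=92: ✓ → 126
game_id=93: ✓ → 139
game_id=94: ✓ → 75
game_id=95: ✓ → 110
game_id=96: ✓ → 111
game_id=97: ✓ → 99
game_id=98: ✓ → 84
game_id=99: ✓ → 120
game_id=100: ✓ → 110
game_id=101: ✓ → 120
game_id=102: ✓ → 75
game_id=103: ✓ → 113
neutral_avg2 = (132 + 120 + 126 + 139 + 75 + 110 + 111 + 99 + 84 + 120 + 110 + 120 + 75 + 113) / 14 = 109.5714285714
—
[attendance_max: attendance >= 12046 and venue <> 'neutral']
game_id=90: ✗
game_id=91: ✓ → 120
game_id=92: ✗
game_id=93: ✗
game_id=94: ✓ → 75
game_id=95: ✗
game_id=96: ✗
game_id=97: ✓ → 99
game_id=98: ✗
game_id=99: ✓ → 120
game_id=100: ✗
game_id=101: ✓ → 120
game_id=102: ✗
game_id=103: ✗
attendance_max = MAX(120, 75, 99, 120, 120) = 120

neutral_avg=100, neutral_avg2=109.5714285714, attendance_max=120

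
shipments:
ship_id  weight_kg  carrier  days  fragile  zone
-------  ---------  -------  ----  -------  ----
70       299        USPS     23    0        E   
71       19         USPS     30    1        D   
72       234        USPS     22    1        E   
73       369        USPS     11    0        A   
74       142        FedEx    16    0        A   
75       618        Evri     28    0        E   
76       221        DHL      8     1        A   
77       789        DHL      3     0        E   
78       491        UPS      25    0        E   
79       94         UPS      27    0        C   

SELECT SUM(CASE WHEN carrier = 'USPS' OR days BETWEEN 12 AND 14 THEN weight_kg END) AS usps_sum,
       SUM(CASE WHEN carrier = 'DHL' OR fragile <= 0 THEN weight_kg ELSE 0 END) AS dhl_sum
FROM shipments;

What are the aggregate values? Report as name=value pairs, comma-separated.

usps_sum=921, dhl_sum=3023

[usps_sum: carrier = 'USPS' OR days BETWEEN 12 AND 14]
ship_id=70: ✓ → 299
ship_id=71: ✓ → 19
ship_id=72: ✓ → 234
ship_id=73: ✓ → 369
ship_id=74: ✗
ship_id=75: ✗
ship_id=76: ✗
ship_id=77: ✗
ship_id=78: ✗
ship_id=79: ✗
usps_sum = 299 + 19 + 234 + 369 = 921
—
[dhl_sum: carrier = 'DHL' OR fragile <= 0]
ship_id=70: ✓ → 299
ship_id=71: ✗
ship_id=72: ✗
ship_id=73: ✓ → 369
ship_id=74: ✓ → 142
ship_id=75: ✓ → 618
ship_id=76: ✓ → 221
ship_id=77: ✓ → 789
ship_id=78: ✓ → 491
ship_id=79: ✓ → 94
dhl_sum = 299 + 369 + 142 + 618 + 221 + 789 + 491 + 94 = 3023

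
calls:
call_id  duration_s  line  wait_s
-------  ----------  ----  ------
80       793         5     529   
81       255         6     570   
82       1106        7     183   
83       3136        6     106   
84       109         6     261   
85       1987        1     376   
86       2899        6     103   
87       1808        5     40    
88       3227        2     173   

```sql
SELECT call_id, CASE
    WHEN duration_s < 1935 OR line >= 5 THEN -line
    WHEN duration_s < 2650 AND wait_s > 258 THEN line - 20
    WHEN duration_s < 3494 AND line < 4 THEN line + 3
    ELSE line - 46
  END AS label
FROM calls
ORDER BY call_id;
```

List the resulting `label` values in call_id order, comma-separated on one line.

call_id=80: duration_s < 1935 OR line >= 5 → -5
call_id=81: duration_s < 1935 OR line >= 5 → -6
call_id=82: duration_s < 1935 OR line >= 5 → -7
call_id=83: duration_s < 1935 OR line >= 5 → -6
call_id=84: duration_s < 1935 OR line >= 5 → -6
call_id=85: duration_s < 2650 AND wait_s > 258 → -19
call_id=86: duration_s < 1935 OR line >= 5 → -6
call_id=87: duration_s < 1935 OR line >= 5 → -5
call_id=88: duration_s < 3494 AND line < 4 → 5

-5, -6, -7, -6, -6, -19, -6, -5, 5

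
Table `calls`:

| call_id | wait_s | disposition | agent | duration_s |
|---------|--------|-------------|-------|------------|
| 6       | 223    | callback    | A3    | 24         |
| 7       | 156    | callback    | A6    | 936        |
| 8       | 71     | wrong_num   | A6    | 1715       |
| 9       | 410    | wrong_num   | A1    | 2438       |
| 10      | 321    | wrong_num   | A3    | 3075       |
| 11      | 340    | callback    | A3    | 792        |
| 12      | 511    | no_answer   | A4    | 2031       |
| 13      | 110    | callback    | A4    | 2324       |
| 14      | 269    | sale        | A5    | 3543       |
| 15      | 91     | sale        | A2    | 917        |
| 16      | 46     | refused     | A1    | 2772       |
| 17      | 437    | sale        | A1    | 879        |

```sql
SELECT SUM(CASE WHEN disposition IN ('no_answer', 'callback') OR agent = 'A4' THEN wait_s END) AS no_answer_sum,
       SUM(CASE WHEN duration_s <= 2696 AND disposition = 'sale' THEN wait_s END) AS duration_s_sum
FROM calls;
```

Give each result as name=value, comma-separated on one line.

[no_answer_sum: disposition IN ('no_answer', 'callback') OR agent = 'A4']
call_id=6: ✓ → 223
call_id=7: ✓ → 156
call_id=8: ✗
call_id=9: ✗
call_id=10: ✗
call_id=11: ✓ → 340
call_id=12: ✓ → 511
call_id=13: ✓ → 110
call_id=14: ✗
call_id=15: ✗
call_id=16: ✗
call_id=17: ✗
no_answer_sum = 223 + 156 + 340 + 511 + 110 = 1340
—
[duration_s_sum: duration_s <= 2696 AND disposition = 'sale']
call_id=6: ✗
call_id=7: ✗
call_id=8: ✗
call_id=9: ✗
call_id=10: ✗
call_id=11: ✗
call_id=12: ✗
call_id=13: ✗
call_id=14: ✗
call_id=15: ✓ → 91
call_id=16: ✗
call_id=17: ✓ → 437
duration_s_sum = 91 + 437 = 528

no_answer_sum=1340, duration_s_sum=528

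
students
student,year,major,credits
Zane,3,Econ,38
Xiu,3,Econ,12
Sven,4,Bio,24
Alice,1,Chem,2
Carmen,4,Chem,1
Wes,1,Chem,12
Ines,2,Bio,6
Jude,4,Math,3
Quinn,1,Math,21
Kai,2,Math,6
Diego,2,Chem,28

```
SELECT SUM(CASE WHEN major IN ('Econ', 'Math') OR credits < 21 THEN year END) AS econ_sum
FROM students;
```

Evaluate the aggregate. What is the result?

student=Zane: ✓ → 3
student=Xiu: ✓ → 3
student=Sven: ✗
student=Alice: ✓ → 1
student=Carmen: ✓ → 4
student=Wes: ✓ → 1
student=Ines: ✓ → 2
student=Jude: ✓ → 4
student=Quinn: ✓ → 1
student=Kai: ✓ → 2
student=Diego: ✗
econ_sum = 3 + 3 + 1 + 4 + 1 + 2 + 4 + 1 + 2 = 21

21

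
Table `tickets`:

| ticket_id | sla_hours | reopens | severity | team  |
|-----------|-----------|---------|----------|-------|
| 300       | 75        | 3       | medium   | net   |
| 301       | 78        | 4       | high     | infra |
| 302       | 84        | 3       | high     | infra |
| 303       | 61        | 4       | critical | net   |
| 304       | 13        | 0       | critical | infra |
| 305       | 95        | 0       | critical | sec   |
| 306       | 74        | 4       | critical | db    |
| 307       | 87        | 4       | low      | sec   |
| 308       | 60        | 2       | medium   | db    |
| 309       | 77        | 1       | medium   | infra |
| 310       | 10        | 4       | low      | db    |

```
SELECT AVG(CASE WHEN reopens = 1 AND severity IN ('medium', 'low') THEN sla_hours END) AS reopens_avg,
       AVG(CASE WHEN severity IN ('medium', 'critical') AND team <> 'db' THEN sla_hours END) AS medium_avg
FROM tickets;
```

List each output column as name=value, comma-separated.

[reopens_avg: reopens = 1 AND severity IN ('medium', 'low')]
ticket_id=300: ✗
ticket_id=301: ✗
ticket_id=302: ✗
ticket_id=303: ✗
ticket_id=304: ✗
ticket_id=305: ✗
ticket_id=306: ✗
ticket_id=307: ✗
ticket_id=308: ✗
ticket_id=309: ✓ → 77
ticket_id=310: ✗
reopens_avg = 77
—
[medium_avg: severity IN ('medium', 'critical') AND team <> 'db']
ticket_id=300: ✓ → 75
ticket_id=301: ✗
ticket_id=302: ✗
ticket_id=303: ✓ → 61
ticket_id=304: ✓ → 13
ticket_id=305: ✓ → 95
ticket_id=306: ✗
ticket_id=307: ✗
ticket_id=308: ✗
ticket_id=309: ✓ → 77
ticket_id=310: ✗
medium_avg = (75 + 61 + 13 + 95 + 77) / 5 = 64.2

reopens_avg=77, medium_avg=64.2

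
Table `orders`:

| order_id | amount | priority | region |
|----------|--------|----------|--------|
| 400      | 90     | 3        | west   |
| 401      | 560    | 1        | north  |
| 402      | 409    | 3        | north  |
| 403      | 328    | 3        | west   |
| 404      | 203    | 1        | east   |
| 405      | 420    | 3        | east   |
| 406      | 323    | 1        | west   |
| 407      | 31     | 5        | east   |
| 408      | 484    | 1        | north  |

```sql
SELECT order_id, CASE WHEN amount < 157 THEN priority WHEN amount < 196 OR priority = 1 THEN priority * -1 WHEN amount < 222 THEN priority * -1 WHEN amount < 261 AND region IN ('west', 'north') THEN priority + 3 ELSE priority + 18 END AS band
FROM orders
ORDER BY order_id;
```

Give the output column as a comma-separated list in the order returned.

order_id=400: amount < 157 → 3
order_id=401: amount < 196 OR priority = 1 → -1
order_id=402: ELSE → 21
order_id=403: ELSE → 21
order_id=404: amount < 196 OR priority = 1 → -1
order_id=405: ELSE → 21
order_id=406: amount < 196 OR priority = 1 → -1
order_id=407: amount < 157 → 5
order_id=408: amount < 196 OR priority = 1 → -1

3, -1, 21, 21, -1, 21, -1, 5, -1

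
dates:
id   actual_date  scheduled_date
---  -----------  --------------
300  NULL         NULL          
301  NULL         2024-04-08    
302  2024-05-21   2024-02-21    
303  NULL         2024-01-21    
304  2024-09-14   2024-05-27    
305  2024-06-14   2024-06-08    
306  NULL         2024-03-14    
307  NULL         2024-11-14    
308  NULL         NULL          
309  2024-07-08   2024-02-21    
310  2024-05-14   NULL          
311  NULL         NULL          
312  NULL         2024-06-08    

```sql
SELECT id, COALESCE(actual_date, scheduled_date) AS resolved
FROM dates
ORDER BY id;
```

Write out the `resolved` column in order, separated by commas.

id=300: actual_date=NULL, scheduled_date=NULL (all NULL) → NULL
id=301: actual_date=NULL, scheduled_date=2024-04-08 → 2024-04-08
id=302: actual_date=2024-05-21 → 2024-05-21
id=303: actual_date=NULL, scheduled_date=2024-01-21 → 2024-01-21
id=304: actual_date=2024-09-14 → 2024-09-14
id=305: actual_date=2024-06-14 → 2024-06-14
id=306: actual_date=NULL, scheduled_date=2024-03-14 → 2024-03-14
id=307: actual_date=NULL, scheduled_date=2024-11-14 → 2024-11-14
id=308: actual_date=NULL, scheduled_date=NULL (all NULL) → NULL
id=309: actual_date=2024-07-08 → 2024-07-08
id=310: actual_date=2024-05-14 → 2024-05-14
id=311: actual_date=NULL, scheduled_date=NULL (all NULL) → NULL
id=312: actual_date=NULL, scheduled_date=2024-06-08 → 2024-06-08

NULL, 2024-04-08, 2024-05-21, 2024-01-21, 2024-09-14, 2024-06-14, 2024-03-14, 2024-11-14, NULL, 2024-07-08, 2024-05-14, NULL, 2024-06-08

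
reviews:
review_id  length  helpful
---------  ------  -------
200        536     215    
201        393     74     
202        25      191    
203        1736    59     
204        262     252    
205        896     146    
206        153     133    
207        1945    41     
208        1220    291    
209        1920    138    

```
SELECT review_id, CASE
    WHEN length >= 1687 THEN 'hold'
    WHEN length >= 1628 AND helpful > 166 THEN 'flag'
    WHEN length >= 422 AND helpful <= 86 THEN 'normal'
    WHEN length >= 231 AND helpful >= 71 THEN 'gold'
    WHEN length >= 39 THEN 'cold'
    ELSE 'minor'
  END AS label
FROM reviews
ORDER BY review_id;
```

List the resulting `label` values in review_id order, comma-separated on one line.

review_id=200: length >= 231 AND helpful >= 71 → gold
review_id=201: length >= 231 AND helpful >= 71 → gold
review_id=202: ELSE → minor
review_id=203: length >= 1687 → hold
review_id=204: length >= 231 AND helpful >= 71 → gold
review_id=205: length >= 231 AND helpful >= 71 → gold
review_id=206: length >= 39 → cold
review_id=207: length >= 1687 → hold
review_id=208: length >= 231 AND helpful >= 71 → gold
review_id=209: length >= 1687 → hold

gold, gold, minor, hold, gold, gold, cold, hold, gold, hold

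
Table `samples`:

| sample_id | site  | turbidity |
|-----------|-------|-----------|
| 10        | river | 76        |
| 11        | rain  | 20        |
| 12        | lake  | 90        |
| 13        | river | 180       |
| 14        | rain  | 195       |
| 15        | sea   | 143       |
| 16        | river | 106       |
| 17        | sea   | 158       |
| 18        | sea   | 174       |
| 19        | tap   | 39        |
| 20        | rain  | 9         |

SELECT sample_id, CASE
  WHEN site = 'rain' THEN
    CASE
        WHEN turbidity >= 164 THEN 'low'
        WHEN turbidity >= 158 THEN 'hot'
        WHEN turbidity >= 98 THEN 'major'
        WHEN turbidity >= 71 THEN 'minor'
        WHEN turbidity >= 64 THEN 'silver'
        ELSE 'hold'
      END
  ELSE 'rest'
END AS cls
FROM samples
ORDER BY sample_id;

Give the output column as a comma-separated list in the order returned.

sample_id=10: site='river' → outer ELSE → rest
sample_id=11: site='rain' → inner[ELSE] → hold
sample_id=12: site='lake' → outer ELSE → rest
sample_id=13: site='river' → outer ELSE → rest
sample_id=14: site='rain' → inner[turbidity >= 164] → low
sample_id=15: site='sea' → outer ELSE → rest
sample_id=16: site='river' → outer ELSE → rest
sample_id=17: site='sea' → outer ELSE → rest
sample_id=18: site='sea' → outer ELSE → rest
sample_id=19: site='tap' → outer ELSE → rest
sample_id=20: site='rain' → inner[ELSE] → hold

rest, hold, rest, rest, low, rest, rest, rest, rest, rest, hold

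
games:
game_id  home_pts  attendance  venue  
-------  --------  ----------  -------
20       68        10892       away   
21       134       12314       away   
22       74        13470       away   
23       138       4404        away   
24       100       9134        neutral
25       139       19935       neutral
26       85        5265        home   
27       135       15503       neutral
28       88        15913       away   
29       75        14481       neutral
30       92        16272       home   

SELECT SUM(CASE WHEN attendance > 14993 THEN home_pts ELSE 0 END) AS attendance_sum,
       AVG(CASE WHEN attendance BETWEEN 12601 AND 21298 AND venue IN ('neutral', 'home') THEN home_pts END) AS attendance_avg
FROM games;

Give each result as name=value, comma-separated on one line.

[attendance_sum: attendance > 14993]
game_id=20: ✗
game_id=21: ✗
game_id=22: ✗
game_id=23: ✗
game_id=24: ✗
game_id=25: ✓ → 139
game_id=26: ✗
game_id=27: ✓ → 135
game_id=28: ✓ → 88
game_id=29: ✗
game_id=30: ✓ → 92
attendance_sum = 139 + 135 + 88 + 92 = 454
—
[attendance_avg: attendance BETWEEN 12601 AND 21298 AND venue IN ('neutral', 'home')]
game_id=20: ✗
game_id=21: ✗
game_id=22: ✗
game_id=23: ✗
game_id=24: ✗
game_id=25: ✓ → 139
game_id=26: ✗
game_id=27: ✓ → 135
game_id=28: ✗
game_id=29: ✓ → 75
game_id=30: ✓ → 92
attendance_avg = (139 + 135 + 75 + 92) / 4 = 110.25

attendance_sum=454, attendance_avg=110.25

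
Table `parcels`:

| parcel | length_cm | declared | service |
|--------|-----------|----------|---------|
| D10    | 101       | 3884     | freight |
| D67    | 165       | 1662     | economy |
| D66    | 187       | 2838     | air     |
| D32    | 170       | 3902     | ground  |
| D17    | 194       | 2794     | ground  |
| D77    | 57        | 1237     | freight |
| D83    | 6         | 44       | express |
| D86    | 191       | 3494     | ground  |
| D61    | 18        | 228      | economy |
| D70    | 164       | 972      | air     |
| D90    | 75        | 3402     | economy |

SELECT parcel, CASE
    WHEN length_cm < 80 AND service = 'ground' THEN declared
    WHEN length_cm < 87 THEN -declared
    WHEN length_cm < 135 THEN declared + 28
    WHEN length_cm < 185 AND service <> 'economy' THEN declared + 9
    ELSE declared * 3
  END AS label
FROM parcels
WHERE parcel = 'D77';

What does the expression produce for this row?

-1237

parcel = D77: length_cm=57, declared=1237, service=freight.
length_cm < 80 AND service = 'ground' → false
length_cm < 87 → true → -1237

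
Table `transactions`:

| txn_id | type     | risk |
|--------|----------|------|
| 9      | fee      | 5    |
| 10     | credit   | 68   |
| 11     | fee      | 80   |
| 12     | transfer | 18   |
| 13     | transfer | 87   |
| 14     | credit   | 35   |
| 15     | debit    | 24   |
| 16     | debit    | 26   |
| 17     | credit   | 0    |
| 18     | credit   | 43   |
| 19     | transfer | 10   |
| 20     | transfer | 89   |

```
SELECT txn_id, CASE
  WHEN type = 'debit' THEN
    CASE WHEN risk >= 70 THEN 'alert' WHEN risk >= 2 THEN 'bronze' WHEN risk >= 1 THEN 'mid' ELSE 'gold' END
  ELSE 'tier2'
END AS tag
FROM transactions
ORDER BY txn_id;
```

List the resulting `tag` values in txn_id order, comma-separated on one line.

txn_id=9: type='fee' → outer ELSE → tier2
txn_id=10: type='credit' → outer ELSE → tier2
txn_id=11: type='fee' → outer ELSE → tier2
txn_id=12: type='transfer' → outer ELSE → tier2
txn_id=13: type='transfer' → outer ELSE → tier2
txn_id=14: type='credit' → outer ELSE → tier2
txn_id=15: type='debit' → inner[risk >= 2] → bronze
txn_id=16: type='debit' → inner[risk >= 2] → bronze
txn_id=17: type='credit' → outer ELSE → tier2
txn_id=18: type='credit' → outer ELSE → tier2
txn_id=19: type='transfer' → outer ELSE → tier2
txn_id=20: type='transfer' → outer ELSE → tier2

tier2, tier2, tier2, tier2, tier2, tier2, bronze, bronze, tier2, tier2, tier2, tier2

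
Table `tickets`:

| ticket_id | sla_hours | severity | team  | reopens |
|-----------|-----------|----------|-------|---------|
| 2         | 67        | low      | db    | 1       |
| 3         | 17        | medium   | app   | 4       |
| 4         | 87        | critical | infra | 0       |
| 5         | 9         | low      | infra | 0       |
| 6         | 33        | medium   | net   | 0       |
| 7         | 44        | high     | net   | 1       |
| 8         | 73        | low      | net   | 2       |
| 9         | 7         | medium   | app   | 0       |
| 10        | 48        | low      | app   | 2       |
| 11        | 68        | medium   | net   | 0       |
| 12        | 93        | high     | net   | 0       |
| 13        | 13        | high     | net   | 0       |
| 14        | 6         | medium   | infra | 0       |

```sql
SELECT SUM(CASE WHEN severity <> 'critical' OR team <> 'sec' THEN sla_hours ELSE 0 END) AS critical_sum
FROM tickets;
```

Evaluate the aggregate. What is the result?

565

ticket_id=2: ✓ → 67
ticket_id=3: ✓ → 17
ticket_id=4: ✓ → 87
ticket_id=5: ✓ → 9
ticket_id=6: ✓ → 33
ticket_id=7: ✓ → 44
ticket_id=8: ✓ → 73
ticket_id=9: ✓ → 7
ticket_id=10: ✓ → 48
ticket_id=11: ✓ → 68
ticket_id=12: ✓ → 93
ticket_id=13: ✓ → 13
ticket_id=14: ✓ → 6
critical_sum = 67 + 17 + 87 + 9 + 33 + 44 + 73 + 7 + 48 + 68 + 93 + 13 + 6 = 565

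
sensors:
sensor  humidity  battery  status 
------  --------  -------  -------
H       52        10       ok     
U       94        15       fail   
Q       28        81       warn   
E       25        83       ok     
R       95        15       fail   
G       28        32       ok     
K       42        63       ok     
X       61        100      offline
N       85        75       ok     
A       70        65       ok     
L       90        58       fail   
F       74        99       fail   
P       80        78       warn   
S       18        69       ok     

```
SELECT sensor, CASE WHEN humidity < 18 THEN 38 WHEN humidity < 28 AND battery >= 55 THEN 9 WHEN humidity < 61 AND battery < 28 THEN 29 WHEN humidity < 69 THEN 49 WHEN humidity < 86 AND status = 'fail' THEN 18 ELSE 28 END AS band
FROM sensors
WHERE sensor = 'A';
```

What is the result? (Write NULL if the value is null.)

sensor = A: humidity=70, battery=65, status=ok.
humidity < 18 → false
humidity < 28 AND battery >= 55 → false
humidity < 61 AND battery < 28 → false
humidity < 69 → false
humidity < 86 AND status = 'fail' → false
No prior WHEN matched → ELSE → 28

28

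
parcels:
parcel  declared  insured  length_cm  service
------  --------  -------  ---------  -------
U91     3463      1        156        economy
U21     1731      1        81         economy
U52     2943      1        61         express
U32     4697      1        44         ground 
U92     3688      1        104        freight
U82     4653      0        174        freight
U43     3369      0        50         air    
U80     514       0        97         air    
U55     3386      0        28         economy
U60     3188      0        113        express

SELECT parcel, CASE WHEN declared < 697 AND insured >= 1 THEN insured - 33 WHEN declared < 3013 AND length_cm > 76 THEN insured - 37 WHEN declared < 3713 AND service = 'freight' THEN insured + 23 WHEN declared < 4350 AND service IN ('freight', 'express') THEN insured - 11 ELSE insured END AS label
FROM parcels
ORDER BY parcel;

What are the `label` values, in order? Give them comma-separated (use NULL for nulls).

parcel=U21: declared < 3013 AND length_cm > 76 → -36
parcel=U32: ELSE → 1
parcel=U43: ELSE → 0
parcel=U52: declared < 4350 AND service IN ('freight', 'express') → -10
parcel=U55: ELSE → 0
parcel=U60: declared < 4350 AND service IN ('freight', 'express') → -11
parcel=U80: declared < 3013 AND length_cm > 76 → -37
parcel=U82: ELSE → 0
parcel=U91: ELSE → 1
parcel=U92: declared < 3713 AND service = 'freight' → 24

-36, 1, 0, -10, 0, -11, -37, 0, 1, 24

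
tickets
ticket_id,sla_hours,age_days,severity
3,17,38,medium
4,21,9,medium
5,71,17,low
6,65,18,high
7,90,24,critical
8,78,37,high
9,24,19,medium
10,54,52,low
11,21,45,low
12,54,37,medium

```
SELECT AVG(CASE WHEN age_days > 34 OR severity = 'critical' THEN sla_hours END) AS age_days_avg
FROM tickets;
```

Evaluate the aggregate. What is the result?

52.3333333333

ticket_id=3: ✓ → 17
ticket_id=4: ✗
ticket_id=5: ✗
ticket_id=6: ✗
ticket_id=7: ✓ → 90
ticket_id=8: ✓ → 78
ticket_id=9: ✗
ticket_id=10: ✓ → 54
ticket_id=11: ✓ → 21
ticket_id=12: ✓ → 54
age_days_avg = (17 + 90 + 78 + 54 + 21 + 54) / 6 = 52.3333333333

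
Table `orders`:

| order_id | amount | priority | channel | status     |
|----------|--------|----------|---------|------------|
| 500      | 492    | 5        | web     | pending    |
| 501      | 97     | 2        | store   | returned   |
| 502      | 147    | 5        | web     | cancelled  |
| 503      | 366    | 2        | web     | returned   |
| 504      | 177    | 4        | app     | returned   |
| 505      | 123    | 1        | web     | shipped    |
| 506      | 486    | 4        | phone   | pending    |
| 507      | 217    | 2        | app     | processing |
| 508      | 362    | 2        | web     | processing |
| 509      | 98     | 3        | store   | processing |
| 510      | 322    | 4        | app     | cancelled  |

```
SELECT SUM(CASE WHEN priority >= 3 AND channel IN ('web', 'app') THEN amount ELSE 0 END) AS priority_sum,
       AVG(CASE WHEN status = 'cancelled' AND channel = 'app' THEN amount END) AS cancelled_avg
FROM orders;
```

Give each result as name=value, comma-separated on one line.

priority_sum=1138, cancelled_avg=322

[priority_sum: priority >= 3 AND channel IN ('web', 'app')]
order_id=500: ✓ → 492
order_id=501: ✗
order_id=502: ✓ → 147
order_id=503: ✗
order_id=504: ✓ → 177
order_id=505: ✗
order_id=506: ✗
order_id=507: ✗
order_id=508: ✗
order_id=509: ✗
order_id=510: ✓ → 322
priority_sum = 492 + 147 + 177 + 322 = 1138
—
[cancelled_avg: status = 'cancelled' AND channel = 'app']
order_id=500: ✗
order_id=501: ✗
order_id=502: ✗
order_id=503: ✗
order_id=504: ✗
order_id=505: ✗
order_id=506: ✗
order_id=507: ✗
order_id=508: ✗
order_id=509: ✗
order_id=510: ✓ → 322
cancelled_avg = 322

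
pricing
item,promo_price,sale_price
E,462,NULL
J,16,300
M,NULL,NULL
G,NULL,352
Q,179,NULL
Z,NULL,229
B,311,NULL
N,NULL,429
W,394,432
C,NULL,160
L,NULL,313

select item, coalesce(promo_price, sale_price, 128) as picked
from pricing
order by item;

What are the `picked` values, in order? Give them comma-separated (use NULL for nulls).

item=B: promo_price=311 → 311
item=C: promo_price=NULL, sale_price=160 → 160
item=E: promo_price=462 → 462
item=G: promo_price=NULL, sale_price=352 → 352
item=J: promo_price=16 → 16
item=L: promo_price=NULL, sale_price=313 → 313
item=M: promo_price=NULL, sale_price=NULL, → literal 128 → 128
item=N: promo_price=NULL, sale_price=429 → 429
item=Q: promo_price=179 → 179
item=W: promo_price=394 → 394
item=Z: promo_price=NULL, sale_price=229 → 229

311, 160, 462, 352, 16, 313, 128, 429, 179, 394, 229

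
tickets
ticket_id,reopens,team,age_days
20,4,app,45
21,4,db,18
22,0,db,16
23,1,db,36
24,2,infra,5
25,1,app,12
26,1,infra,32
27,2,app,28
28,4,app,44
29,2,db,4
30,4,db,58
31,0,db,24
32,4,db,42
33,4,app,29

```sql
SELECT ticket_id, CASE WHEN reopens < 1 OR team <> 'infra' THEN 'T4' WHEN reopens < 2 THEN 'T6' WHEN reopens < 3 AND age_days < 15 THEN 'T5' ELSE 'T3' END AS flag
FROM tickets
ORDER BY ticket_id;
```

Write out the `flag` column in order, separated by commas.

T4, T4, T4, T4, T5, T4, T6, T4, T4, T4, T4, T4, T4, T4

ticket_id=20: reopens < 1 OR team <> 'infra' → T4
ticket_id=21: reopens < 1 OR team <> 'infra' → T4
ticket_id=22: reopens < 1 OR team <> 'infra' → T4
ticket_id=23: reopens < 1 OR team <> 'infra' → T4
ticket_id=24: reopens < 3 AND age_days < 15 → T5
ticket_id=25: reopens < 1 OR team <> 'infra' → T4
ticket_id=26: reopens < 2 → T6
ticket_id=27: reopens < 1 OR team <> 'infra' → T4
ticket_id=28: reopens < 1 OR team <> 'infra' → T4
ticket_id=29: reopens < 1 OR team <> 'infra' → T4
ticket_id=30: reopens < 1 OR team <> 'infra' → T4
ticket_id=31: reopens < 1 OR team <> 'infra' → T4
ticket_id=32: reopens < 1 OR team <> 'infra' → T4
ticket_id=33: reopens < 1 OR team <> 'infra' → T4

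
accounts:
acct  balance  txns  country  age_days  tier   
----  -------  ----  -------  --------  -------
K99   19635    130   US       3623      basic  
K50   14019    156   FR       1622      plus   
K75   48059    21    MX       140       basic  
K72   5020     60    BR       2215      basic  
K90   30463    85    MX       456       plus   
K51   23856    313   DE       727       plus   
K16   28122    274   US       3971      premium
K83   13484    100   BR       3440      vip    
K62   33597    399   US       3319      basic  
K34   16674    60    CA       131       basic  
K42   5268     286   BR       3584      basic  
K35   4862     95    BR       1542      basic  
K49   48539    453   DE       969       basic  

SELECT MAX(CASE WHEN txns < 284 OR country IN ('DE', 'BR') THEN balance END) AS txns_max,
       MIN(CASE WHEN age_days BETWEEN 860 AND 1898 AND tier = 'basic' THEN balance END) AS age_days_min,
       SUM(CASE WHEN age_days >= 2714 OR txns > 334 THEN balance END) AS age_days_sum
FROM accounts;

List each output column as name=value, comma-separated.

txns_max=48539, age_days_min=4862, age_days_sum=148645

[txns_max: txns < 284 OR country IN ('DE', 'BR')]
acct=K99: ✓ → 19635
acct=K50: ✓ → 14019
acct=K75: ✓ → 48059
acct=K72: ✓ → 5020
acct=K90: ✓ → 30463
acct=K51: ✓ → 23856
acct=K16: ✓ → 28122
acct=K83: ✓ → 13484
acct=K62: ✗
acct=K34: ✓ → 16674
acct=K42: ✓ → 5268
acct=K35: ✓ → 4862
acct=K49: ✓ → 48539
txns_max = MAX(19635, 14019, 48059, 5020, 30463, 23856, 28122, 13484, 16674, 5268, 4862, 48539) = 48539
—
[age_days_min: age_days BETWEEN 860 AND 1898 AND tier = 'basic']
acct=K99: ✗
acct=K50: ✗
acct=K75: ✗
acct=K72: ✗
acct=K90: ✗
acct=K51: ✗
acct=K16: ✗
acct=K83: ✗
acct=K62: ✗
acct=K34: ✗
acct=K42: ✗
acct=K35: ✓ → 4862
acct=K49: ✓ → 48539
age_days_min = MIN(4862, 48539) = 4862
—
[age_days_sum: age_days >= 2714 OR txns > 334]
acct=K99: ✓ → 19635
acct=K50: ✗
acct=K75: ✗
acct=K72: ✗
acct=K90: ✗
acct=K51: ✗
acct=K16: ✓ → 28122
acct=K83: ✓ → 13484
acct=K62: ✓ → 33597
acct=K34: ✗
acct=K42: ✓ → 5268
acct=K35: ✗
acct=K49: ✓ → 48539
age_days_sum = 19635 + 28122 + 13484 + 33597 + 5268 + 48539 = 148645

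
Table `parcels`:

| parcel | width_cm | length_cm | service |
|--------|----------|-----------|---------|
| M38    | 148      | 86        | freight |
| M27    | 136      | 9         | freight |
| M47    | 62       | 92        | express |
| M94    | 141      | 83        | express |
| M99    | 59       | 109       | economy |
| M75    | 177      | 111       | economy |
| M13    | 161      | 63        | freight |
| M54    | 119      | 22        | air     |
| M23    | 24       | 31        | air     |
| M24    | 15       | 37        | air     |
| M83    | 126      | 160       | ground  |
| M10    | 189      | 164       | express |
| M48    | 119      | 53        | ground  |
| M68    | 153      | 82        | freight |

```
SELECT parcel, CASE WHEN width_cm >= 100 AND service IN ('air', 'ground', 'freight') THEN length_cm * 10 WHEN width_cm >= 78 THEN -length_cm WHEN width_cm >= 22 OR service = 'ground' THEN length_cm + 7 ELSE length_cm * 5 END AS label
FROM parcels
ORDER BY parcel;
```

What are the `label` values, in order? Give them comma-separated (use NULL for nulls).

-164, 630, 38, 185, 90, 860, 99, 530, 220, 820, -111, 1600, -83, 116

parcel=M10: width_cm >= 78 → -164
parcel=M13: width_cm >= 100 AND service IN ('air', 'ground', 'freight') → 630
parcel=M23: width_cm >= 22 OR service = 'ground' → 38
parcel=M24: ELSE → 185
parcel=M27: width_cm >= 100 AND service IN ('air', 'ground', 'freight') → 90
parcel=M38: width_cm >= 100 AND service IN ('air', 'ground', 'freight') → 860
parcel=M47: width_cm >= 22 OR service = 'ground' → 99
parcel=M48: width_cm >= 100 AND service IN ('air', 'ground', 'freight') → 530
parcel=M54: width_cm >= 100 AND service IN ('air', 'ground', 'freight') → 220
parcel=M68: width_cm >= 100 AND service IN ('air', 'ground', 'freight') → 820
parcel=M75: width_cm >= 78 → -111
parcel=M83: width_cm >= 100 AND service IN ('air', 'ground', 'freight') → 1600
parcel=M94: width_cm >= 78 → -83
parcel=M99: width_cm >= 22 OR service = 'ground' → 116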